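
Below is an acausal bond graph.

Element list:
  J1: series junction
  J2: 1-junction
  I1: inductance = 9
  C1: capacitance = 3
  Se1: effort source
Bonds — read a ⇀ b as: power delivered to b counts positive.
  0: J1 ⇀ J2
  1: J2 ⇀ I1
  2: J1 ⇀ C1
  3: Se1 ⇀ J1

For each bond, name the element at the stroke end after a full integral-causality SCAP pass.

bond 3 stroke at J1  (Se1 fixes effort; stroke away)
bond 1 stroke at I1  (I1 integral (f out))
bond 0 stroke at J2  (common-f at J2 fixed by 1)
bond 2 stroke at J1  (J1 flow already set via bond 0)

bond 0 |J2
bond 1 |I1
bond 2 |J1
bond 3 |J1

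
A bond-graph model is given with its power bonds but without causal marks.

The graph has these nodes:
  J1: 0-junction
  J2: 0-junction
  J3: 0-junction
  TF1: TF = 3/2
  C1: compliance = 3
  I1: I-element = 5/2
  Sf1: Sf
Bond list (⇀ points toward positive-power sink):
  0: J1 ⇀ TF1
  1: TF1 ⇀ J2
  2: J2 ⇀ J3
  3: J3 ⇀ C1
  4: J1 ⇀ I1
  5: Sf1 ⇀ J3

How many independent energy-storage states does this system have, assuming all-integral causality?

2  (C1, I1 all integral)

β5 →Sf1  (source Sf1 imposes f)
β3 →J3  (C1 outputs effort q/C1)
β2 →J2  (0-jn J3 has e-setter on 3)
β1 →TF1  (common-e at J2 fixed by 2)
β0 →J1  (TF1: transformer flips bond 1)
β4 →I1  (common-e at J1 fixed by 0)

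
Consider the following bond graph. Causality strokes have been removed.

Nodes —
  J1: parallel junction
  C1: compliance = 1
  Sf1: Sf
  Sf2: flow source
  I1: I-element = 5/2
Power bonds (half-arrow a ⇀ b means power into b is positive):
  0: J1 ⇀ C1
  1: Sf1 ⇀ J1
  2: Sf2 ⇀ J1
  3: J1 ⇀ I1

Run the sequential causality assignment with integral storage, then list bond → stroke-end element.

#1 stroke→Sf1  (Sf1 fixes flow; stroke at Sf1)
#2 stroke→Sf2  (Sf2 fixes flow; stroke at Sf2)
#0 stroke→J1  (C1 integral (e out))
#3 stroke→I1  (common-e at J1 fixed by 0)

β0 stroke at J1
β1 stroke at Sf1
β2 stroke at Sf2
β3 stroke at I1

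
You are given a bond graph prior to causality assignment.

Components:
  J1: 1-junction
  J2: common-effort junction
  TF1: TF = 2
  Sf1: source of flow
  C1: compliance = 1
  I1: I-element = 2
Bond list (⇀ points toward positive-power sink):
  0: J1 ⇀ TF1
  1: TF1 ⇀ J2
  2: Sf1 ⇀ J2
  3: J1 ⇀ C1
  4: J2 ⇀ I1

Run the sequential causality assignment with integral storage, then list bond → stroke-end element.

b0 stroke→TF1
b1 stroke→J2
b2 stroke→Sf1
b3 stroke→J1
b4 stroke→I1

bond 2 |Sf1  (Sf1 (Sf) sets flow on bond)
bond 3 |J1  (C1 outputs effort q/C1)
bond 0 |TF1  (J1: last free bond brings flow in)
bond 1 |J2  (through TF1, causality passes straight; one stroke at TF1)
bond 4 |I1  (J2 effort already set via bond 1)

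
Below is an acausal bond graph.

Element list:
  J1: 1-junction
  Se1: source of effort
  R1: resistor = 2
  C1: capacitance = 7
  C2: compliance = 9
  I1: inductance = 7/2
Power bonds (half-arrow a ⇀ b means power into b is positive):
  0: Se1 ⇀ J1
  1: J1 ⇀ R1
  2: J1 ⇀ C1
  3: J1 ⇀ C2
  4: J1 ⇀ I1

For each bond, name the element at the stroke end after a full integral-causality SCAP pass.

β0 stroke at J1
β1 stroke at J1
β2 stroke at J1
β3 stroke at J1
β4 stroke at I1

b0 →J1  (source Se1 imposes e)
b2 →J1  (C1: C, integral causality)
b3 →J1  (prefer integral on C2)
b4 →I1  (I1 outputs flow p/I1)
b1 →J1  (1-jn J1 has f-setter on 4)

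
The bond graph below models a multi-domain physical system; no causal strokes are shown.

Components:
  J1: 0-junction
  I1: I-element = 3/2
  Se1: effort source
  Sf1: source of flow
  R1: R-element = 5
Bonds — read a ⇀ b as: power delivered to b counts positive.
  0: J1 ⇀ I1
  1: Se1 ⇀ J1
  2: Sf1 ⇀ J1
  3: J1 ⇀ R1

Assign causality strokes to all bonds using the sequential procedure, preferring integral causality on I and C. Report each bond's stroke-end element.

#1 stroke at J1  (Se1: effort source, stroke at far end)
#2 stroke at Sf1  (Sf1 fixes flow; stroke at Sf1)
#0 stroke at I1  (common-e at J1 fixed by 1)
#3 stroke at R1  (0-jn J1 has e-setter on 1)

bond 0 stroke→I1
bond 1 stroke→J1
bond 2 stroke→Sf1
bond 3 stroke→R1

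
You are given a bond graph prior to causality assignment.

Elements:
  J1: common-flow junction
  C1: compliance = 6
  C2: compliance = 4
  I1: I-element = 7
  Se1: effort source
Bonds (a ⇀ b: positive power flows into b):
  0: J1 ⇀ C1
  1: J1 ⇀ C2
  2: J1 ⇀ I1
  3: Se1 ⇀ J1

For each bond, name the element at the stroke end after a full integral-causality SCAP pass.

b3 stroke at J1  (source Se1 imposes e)
b0 stroke at J1  (prefer integral on C1)
b1 stroke at J1  (C2: C, integral causality)
b2 stroke at I1  (only one flow-in slot at J1)

β0 →J1
β1 →J1
β2 →I1
β3 →J1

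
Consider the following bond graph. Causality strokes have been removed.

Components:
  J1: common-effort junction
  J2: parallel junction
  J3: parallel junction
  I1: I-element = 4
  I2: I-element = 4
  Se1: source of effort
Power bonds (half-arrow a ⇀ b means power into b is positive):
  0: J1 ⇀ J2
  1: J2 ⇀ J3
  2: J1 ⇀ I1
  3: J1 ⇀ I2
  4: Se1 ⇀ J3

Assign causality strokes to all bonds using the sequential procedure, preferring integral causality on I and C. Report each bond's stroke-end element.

#0 →J1
#1 →J2
#2 →I1
#3 →I2
#4 →J3

b4 stroke at J3  (source Se1 imposes e)
b1 stroke at J2  (J3: bond 4 brought effort, rest push out)
b0 stroke at J1  (common-e at J2 fixed by 1)
b2 stroke at I1  (0-jn J1 has e-setter on 0)
b3 stroke at I2  (J1 effort already set via bond 0)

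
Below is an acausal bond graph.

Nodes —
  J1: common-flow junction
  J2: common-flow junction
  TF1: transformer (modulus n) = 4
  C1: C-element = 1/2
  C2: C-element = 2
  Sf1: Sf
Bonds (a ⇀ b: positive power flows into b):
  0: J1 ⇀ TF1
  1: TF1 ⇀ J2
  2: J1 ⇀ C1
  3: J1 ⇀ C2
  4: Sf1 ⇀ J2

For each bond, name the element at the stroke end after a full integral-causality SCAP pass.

β4 stroke at Sf1  (Sf1: flow source, stroke at near end)
β1 stroke at J2  (common-f at J2 fixed by 4)
β0 stroke at TF1  (through TF1, causality passes straight; one stroke at TF1)
β2 stroke at J1  (common-f at J1 fixed by 0)
β3 stroke at J1  (1-jn J1 has f-setter on 0)

#0 stroke→TF1
#1 stroke→J2
#2 stroke→J1
#3 stroke→J1
#4 stroke→Sf1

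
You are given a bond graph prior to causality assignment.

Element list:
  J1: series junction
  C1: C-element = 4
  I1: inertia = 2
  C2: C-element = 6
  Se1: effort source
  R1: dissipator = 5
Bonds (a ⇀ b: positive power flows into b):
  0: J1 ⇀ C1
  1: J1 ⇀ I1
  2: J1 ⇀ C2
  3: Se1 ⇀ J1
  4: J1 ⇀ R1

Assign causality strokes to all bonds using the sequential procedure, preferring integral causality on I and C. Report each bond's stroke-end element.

bond 0 stroke at J1
bond 1 stroke at I1
bond 2 stroke at J1
bond 3 stroke at J1
bond 4 stroke at J1

#3 stroke→J1  (Se1 fixes effort; stroke away)
#0 stroke→J1  (C1 integral (e out))
#1 stroke→I1  (I1 integral (f out))
#2 stroke→J1  (J1: bond 1 brought flow, rest push out)
#4 stroke→J1  (J1: bond 1 brought flow, rest push out)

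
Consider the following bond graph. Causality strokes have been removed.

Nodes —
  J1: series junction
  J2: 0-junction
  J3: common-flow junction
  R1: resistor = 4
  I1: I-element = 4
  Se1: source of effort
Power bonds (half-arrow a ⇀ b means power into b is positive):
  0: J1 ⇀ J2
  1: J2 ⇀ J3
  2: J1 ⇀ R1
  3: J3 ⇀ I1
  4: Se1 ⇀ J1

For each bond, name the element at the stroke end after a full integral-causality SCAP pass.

bond 0 stroke at J2
bond 1 stroke at J3
bond 2 stroke at J1
bond 3 stroke at I1
bond 4 stroke at J1

#4 |J1  (Se1 (Se) sets effort on bond)
#3 |I1  (I1 outputs flow p/I1)
#1 |J3  (J3: bond 3 brought flow, rest push out)
#0 |J2  (J2 needs exactly one e-in)
#2 |J1  (1-jn J1 has f-setter on 0)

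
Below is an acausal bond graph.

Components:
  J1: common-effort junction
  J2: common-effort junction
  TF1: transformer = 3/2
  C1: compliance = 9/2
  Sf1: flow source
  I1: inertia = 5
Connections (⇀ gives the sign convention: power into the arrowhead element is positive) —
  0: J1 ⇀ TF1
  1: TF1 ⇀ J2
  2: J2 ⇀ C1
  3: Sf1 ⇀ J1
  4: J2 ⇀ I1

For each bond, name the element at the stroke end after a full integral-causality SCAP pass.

#3 stroke→Sf1  (Sf1 fixes flow; stroke at Sf1)
#0 stroke→J1  (J1 needs exactly one e-in)
#1 stroke→TF1  (TF1 one-in-one-out from 0)
#2 stroke→J2  (C1: C, integral causality)
#4 stroke→I1  (0-jn J2 has e-setter on 2)

b0 stroke→J1
b1 stroke→TF1
b2 stroke→J2
b3 stroke→Sf1
b4 stroke→I1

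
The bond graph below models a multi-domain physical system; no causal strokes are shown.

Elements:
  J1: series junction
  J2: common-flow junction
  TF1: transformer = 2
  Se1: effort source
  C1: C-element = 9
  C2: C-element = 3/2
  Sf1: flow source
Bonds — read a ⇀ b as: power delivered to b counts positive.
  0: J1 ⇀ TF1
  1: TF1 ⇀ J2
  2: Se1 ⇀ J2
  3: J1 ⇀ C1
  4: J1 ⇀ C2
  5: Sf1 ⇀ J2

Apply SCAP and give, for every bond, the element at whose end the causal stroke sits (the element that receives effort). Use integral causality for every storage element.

b2 |J2  (Se1: effort source, stroke at far end)
b5 |Sf1  (Sf1 (Sf) sets flow on bond)
b1 |J2  (J2: bond 5 brought flow, rest push out)
b0 |TF1  (TF1 one-in-one-out from 1)
b3 |J1  (1-jn J1 has f-setter on 0)
b4 |J1  (1-jn J1 has f-setter on 0)

bond 0 →TF1
bond 1 →J2
bond 2 →J2
bond 3 →J1
bond 4 →J1
bond 5 →Sf1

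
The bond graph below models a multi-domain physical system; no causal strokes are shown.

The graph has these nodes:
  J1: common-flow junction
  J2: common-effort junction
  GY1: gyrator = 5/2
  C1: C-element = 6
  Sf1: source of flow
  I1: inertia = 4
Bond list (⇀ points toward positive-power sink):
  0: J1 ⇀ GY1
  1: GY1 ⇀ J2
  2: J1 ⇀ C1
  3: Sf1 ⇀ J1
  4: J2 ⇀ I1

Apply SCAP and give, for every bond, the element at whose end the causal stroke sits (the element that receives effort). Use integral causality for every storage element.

β3 stroke→Sf1  (Sf1 fixes flow; stroke at Sf1)
β0 stroke→J1  (common-f at J1 fixed by 3)
β2 stroke→J1  (common-f at J1 fixed by 3)
β1 stroke→J2  (GY GY1: same side as bond 0)
β4 stroke→I1  (common-e at J2 fixed by 1)

b0 →J1
b1 →J2
b2 →J1
b3 →Sf1
b4 →I1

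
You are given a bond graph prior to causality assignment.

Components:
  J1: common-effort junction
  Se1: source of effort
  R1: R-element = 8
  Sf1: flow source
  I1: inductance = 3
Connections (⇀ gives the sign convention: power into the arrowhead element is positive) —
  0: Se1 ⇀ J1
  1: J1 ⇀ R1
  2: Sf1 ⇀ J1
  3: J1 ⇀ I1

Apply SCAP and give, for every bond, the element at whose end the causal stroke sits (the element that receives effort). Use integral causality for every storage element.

b0 →J1  (source Se1 imposes e)
b2 →Sf1  (Sf1 (Sf) sets flow on bond)
b1 →R1  (J1: bond 0 brought effort, rest push out)
b3 →I1  (J1: bond 0 brought effort, rest push out)

#0 |J1
#1 |R1
#2 |Sf1
#3 |I1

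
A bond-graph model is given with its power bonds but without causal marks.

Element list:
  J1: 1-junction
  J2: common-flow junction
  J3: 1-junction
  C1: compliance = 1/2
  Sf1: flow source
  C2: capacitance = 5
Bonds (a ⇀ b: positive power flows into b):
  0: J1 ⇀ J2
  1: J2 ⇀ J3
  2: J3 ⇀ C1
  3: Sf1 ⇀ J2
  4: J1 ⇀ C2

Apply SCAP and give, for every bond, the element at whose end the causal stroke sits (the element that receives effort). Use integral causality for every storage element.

β0 stroke→J2
β1 stroke→J2
β2 stroke→J3
β3 stroke→Sf1
β4 stroke→J1

#3 →Sf1  (Sf1 fixes flow; stroke at Sf1)
#0 →J2  (J2: bond 3 brought flow, rest push out)
#1 →J2  (1-jn J2 has f-setter on 3)
#2 →J3  (common-f at J3 fixed by 1)
#4 →J1  (1-jn J1 has f-setter on 0)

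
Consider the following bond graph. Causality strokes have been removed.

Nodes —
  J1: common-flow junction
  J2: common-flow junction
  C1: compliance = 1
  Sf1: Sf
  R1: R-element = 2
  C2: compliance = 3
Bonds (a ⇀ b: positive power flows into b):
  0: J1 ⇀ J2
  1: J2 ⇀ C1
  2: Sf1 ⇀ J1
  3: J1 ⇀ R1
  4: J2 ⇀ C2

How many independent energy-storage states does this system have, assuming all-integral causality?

2  (C1, C2 all integral)

b2 stroke→Sf1  (Sf1 (Sf) sets flow on bond)
b0 stroke→J1  (J1 flow already set via bond 2)
b3 stroke→J1  (J1: bond 2 brought flow, rest push out)
b1 stroke→J2  (J2 flow already set via bond 0)
b4 stroke→J2  (common-f at J2 fixed by 0)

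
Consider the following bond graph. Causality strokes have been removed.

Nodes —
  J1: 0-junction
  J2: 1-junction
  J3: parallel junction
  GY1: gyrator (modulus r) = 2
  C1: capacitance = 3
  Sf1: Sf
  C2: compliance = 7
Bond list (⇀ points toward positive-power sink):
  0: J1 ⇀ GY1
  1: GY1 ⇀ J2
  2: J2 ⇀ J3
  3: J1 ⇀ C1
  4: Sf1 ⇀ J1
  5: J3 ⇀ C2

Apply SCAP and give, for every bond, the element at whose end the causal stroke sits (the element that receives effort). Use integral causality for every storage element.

#0 stroke→GY1
#1 stroke→GY1
#2 stroke→J2
#3 stroke→J1
#4 stroke→Sf1
#5 stroke→J3

bond 4 |Sf1  (Sf1: flow source, stroke at near end)
bond 3 |J1  (C1 outputs effort q/C1)
bond 0 |GY1  (J1 effort already set via bond 3)
bond 1 |GY1  (GY1: gyrator matches bond 0)
bond 2 |J2  (common-f at J2 fixed by 1)
bond 5 |J3  (closing 0-jn rule on J3)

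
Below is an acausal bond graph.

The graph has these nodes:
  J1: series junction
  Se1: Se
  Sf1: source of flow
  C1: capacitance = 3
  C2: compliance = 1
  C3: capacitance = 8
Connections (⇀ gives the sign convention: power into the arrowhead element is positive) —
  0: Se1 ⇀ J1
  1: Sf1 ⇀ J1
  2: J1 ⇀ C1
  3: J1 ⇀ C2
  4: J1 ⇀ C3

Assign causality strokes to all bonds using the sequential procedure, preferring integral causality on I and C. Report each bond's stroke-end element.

b0 stroke at J1
b1 stroke at Sf1
b2 stroke at J1
b3 stroke at J1
b4 stroke at J1

#0 |J1  (Se1 fixes effort; stroke away)
#1 |Sf1  (Sf1 (Sf) sets flow on bond)
#2 |J1  (J1: bond 1 brought flow, rest push out)
#3 |J1  (1-jn J1 has f-setter on 1)
#4 |J1  (common-f at J1 fixed by 1)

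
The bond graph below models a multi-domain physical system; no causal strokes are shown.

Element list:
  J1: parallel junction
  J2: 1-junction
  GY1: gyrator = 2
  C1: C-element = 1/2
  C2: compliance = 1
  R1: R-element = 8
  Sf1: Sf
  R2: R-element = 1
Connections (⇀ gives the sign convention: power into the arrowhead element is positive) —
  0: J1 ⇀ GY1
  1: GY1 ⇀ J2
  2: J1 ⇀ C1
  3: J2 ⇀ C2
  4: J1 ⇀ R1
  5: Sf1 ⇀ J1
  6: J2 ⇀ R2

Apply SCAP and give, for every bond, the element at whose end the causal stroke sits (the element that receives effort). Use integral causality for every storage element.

#5 stroke at Sf1  (Sf1 (Sf) sets flow on bond)
#2 stroke at J1  (C1 outputs effort q/C1)
#0 stroke at GY1  (J1 effort already set via bond 2)
#4 stroke at R1  (J1: bond 2 brought effort, rest push out)
#1 stroke at GY1  (through GY1, causality inverts; strokes same side of GY1)
#3 stroke at J2  (1-jn J2 has f-setter on 1)
#6 stroke at J2  (J2 flow already set via bond 1)

β0 stroke→GY1
β1 stroke→GY1
β2 stroke→J1
β3 stroke→J2
β4 stroke→R1
β5 stroke→Sf1
β6 stroke→J2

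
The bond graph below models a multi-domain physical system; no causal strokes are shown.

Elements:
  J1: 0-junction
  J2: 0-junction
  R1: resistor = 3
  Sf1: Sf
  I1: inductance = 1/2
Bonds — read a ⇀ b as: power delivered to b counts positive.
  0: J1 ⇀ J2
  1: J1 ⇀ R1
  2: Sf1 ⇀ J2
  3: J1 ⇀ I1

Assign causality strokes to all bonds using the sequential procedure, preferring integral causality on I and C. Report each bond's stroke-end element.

bond 0 →J2
bond 1 →J1
bond 2 →Sf1
bond 3 →I1

bond 2 →Sf1  (Sf1: flow source, stroke at near end)
bond 0 →J2  (J2 needs exactly one e-in)
bond 3 →I1  (I1 outputs flow p/I1)
bond 1 →J1  (closing 0-jn rule on J1)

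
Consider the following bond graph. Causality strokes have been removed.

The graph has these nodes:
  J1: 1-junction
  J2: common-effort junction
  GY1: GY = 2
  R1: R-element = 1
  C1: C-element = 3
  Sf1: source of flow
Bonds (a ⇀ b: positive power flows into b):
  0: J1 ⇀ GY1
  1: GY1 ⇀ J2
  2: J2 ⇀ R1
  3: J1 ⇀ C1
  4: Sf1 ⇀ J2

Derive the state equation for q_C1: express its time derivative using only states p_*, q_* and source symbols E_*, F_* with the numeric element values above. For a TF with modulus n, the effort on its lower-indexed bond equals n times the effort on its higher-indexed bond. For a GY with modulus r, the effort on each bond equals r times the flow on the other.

#4 |Sf1  (source Sf1 imposes f)
#3 |J1  (C1 outputs effort q/C1)
#0 |GY1  (J1: last free bond brings flow in)
#1 |GY1  (GY GY1: same side as bond 0)
#2 |J2  (only one effort-in slot at J2)

dq_C1/dt = F_Sf1/2 - q_C1/12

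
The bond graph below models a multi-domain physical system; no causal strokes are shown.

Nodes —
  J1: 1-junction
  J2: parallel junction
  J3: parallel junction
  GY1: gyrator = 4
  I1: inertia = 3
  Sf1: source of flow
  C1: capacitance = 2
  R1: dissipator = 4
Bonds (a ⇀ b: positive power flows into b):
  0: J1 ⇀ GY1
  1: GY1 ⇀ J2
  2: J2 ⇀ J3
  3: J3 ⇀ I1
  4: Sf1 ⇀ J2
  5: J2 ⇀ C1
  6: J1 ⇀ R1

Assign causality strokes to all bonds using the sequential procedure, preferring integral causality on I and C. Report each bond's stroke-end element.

b4 |Sf1  (source Sf1 imposes f)
b3 |I1  (I1: I, integral causality)
b2 |J3  (J3 needs exactly one e-in)
b5 |J2  (prefer integral on C1)
b1 |GY1  (J2: bond 5 brought effort, rest push out)
b0 |GY1  (GY GY1: same side as bond 1)
b6 |J1  (common-f at J1 fixed by 0)

bond 0 stroke at GY1
bond 1 stroke at GY1
bond 2 stroke at J3
bond 3 stroke at I1
bond 4 stroke at Sf1
bond 5 stroke at J2
bond 6 stroke at J1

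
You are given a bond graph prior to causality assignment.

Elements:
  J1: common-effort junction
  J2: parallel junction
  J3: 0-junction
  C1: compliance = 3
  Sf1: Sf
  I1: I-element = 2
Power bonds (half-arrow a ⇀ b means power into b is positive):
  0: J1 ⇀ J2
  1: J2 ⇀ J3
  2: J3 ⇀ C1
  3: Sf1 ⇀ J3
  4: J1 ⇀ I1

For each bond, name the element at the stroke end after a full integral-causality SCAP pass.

bond 0 →J1
bond 1 →J2
bond 2 →J3
bond 3 →Sf1
bond 4 →I1

β3 stroke→Sf1  (Sf1 (Sf) sets flow on bond)
β2 stroke→J3  (C1 integral (e out))
β1 stroke→J2  (J3: bond 2 brought effort, rest push out)
β0 stroke→J1  (J2: bond 1 brought effort, rest push out)
β4 stroke→I1  (common-e at J1 fixed by 0)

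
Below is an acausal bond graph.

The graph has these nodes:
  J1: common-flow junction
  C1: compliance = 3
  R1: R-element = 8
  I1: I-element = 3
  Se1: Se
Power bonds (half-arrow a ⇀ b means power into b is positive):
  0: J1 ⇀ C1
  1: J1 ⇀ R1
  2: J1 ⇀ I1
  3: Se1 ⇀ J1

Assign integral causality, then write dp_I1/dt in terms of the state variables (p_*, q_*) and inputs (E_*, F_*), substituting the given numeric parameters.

bond 3 →J1  (Se1: effort source, stroke at far end)
bond 0 →J1  (C1 integral (e out))
bond 2 →I1  (I1 integral (f out))
bond 1 →J1  (1-jn J1 has f-setter on 2)

dp_I1/dt = E_Se1 - 8*p_I1/3 - q_C1/3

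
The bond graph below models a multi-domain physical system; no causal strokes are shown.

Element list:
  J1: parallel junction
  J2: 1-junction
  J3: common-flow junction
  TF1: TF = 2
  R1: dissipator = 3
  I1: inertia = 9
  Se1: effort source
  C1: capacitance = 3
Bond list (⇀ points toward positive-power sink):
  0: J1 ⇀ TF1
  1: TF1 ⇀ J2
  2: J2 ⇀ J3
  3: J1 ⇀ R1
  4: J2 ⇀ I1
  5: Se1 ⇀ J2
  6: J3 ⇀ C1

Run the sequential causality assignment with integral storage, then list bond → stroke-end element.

#0 |TF1
#1 |J2
#2 |J2
#3 |J1
#4 |I1
#5 |J2
#6 |J3

bond 5 →J2  (Se1 (Se) sets effort on bond)
bond 4 →I1  (I1: I, integral causality)
bond 1 →J2  (common-f at J2 fixed by 4)
bond 2 →J2  (J2: bond 4 brought flow, rest push out)
bond 6 →J3  (common-f at J3 fixed by 2)
bond 0 →TF1  (through TF1, causality passes straight; one stroke at TF1)
bond 3 →J1  (J1: last free bond brings effort in)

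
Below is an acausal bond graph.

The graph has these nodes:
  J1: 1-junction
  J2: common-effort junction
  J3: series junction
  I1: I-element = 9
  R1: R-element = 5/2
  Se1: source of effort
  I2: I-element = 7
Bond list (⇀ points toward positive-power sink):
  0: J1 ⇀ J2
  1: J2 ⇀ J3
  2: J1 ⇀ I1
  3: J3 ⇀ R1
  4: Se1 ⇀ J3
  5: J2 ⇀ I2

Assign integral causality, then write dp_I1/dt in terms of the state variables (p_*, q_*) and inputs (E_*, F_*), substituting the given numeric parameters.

b4 |J3  (Se1: effort source, stroke at far end)
b2 |I1  (prefer integral on I1)
b0 |J1  (J1 flow already set via bond 2)
b5 |I2  (I2 outputs flow p/I2)
b1 |J2  (J2 needs exactly one e-in)
b3 |J3  (J3 flow already set via bond 1)

dp_I1/dt = E_Se1 - 5*p_I1/18 + 5*p_I2/14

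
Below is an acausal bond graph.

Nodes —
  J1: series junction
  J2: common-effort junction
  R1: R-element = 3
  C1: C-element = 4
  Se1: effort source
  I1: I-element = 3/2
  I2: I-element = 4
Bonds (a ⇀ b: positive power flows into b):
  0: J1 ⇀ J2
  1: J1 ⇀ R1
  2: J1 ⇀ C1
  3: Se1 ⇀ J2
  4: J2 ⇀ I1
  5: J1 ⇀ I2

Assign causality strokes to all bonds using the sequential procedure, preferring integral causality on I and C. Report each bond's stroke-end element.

b0 |J1
b1 |J1
b2 |J1
b3 |J2
b4 |I1
b5 |I2

b3 stroke→J2  (Se1: effort source, stroke at far end)
b0 stroke→J1  (0-jn J2 has e-setter on 3)
b4 stroke→I1  (J2 effort already set via bond 3)
b2 stroke→J1  (C1 integral (e out))
b5 stroke→I2  (I2 integral (f out))
b1 stroke→J1  (1-jn J1 has f-setter on 5)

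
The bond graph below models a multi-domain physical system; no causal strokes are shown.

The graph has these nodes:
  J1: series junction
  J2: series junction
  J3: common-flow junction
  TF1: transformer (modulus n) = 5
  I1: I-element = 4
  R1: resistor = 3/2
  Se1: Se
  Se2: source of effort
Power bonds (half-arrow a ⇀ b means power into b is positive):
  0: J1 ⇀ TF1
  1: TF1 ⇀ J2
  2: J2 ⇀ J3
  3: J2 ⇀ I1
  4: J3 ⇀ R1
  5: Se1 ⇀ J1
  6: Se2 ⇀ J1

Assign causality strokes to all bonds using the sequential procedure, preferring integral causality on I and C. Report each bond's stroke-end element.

β5 stroke at J1  (Se1 (Se) sets effort on bond)
β6 stroke at J1  (Se2: effort source, stroke at far end)
β0 stroke at TF1  (closing 1-jn rule on J1)
β1 stroke at J2  (TF1 one-in-one-out from 0)
β3 stroke at I1  (I1 outputs flow p/I1)
β2 stroke at J2  (J2 flow already set via bond 3)
β4 stroke at J3  (J3 flow already set via bond 2)

bond 0 |TF1
bond 1 |J2
bond 2 |J2
bond 3 |I1
bond 4 |J3
bond 5 |J1
bond 6 |J1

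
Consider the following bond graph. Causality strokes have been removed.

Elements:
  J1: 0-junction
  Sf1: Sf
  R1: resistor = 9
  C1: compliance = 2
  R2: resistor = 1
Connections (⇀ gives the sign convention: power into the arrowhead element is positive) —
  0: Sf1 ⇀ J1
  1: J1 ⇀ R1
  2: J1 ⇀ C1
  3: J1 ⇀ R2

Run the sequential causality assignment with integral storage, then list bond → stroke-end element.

bond 0 |Sf1  (source Sf1 imposes f)
bond 2 |J1  (C1 outputs effort q/C1)
bond 1 |R1  (0-jn J1 has e-setter on 2)
bond 3 |R2  (common-e at J1 fixed by 2)

#0 stroke→Sf1
#1 stroke→R1
#2 stroke→J1
#3 stroke→R2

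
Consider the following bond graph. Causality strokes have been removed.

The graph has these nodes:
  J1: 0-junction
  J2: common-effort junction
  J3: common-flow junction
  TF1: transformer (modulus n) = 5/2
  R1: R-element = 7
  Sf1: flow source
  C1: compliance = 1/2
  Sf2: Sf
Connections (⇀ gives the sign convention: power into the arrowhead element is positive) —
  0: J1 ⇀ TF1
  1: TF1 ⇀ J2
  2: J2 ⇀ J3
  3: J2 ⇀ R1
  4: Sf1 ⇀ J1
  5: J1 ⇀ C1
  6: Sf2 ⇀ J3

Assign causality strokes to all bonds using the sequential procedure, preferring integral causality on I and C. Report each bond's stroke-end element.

b4 stroke→Sf1  (Sf1 fixes flow; stroke at Sf1)
b6 stroke→Sf2  (Sf2 fixes flow; stroke at Sf2)
b2 stroke→J3  (J3: bond 6 brought flow, rest push out)
b5 stroke→J1  (prefer integral on C1)
b0 stroke→TF1  (0-jn J1 has e-setter on 5)
b1 stroke→J2  (through TF1, causality passes straight; one stroke at TF1)
b3 stroke→R1  (J2 effort already set via bond 1)

bond 0 stroke at TF1
bond 1 stroke at J2
bond 2 stroke at J3
bond 3 stroke at R1
bond 4 stroke at Sf1
bond 5 stroke at J1
bond 6 stroke at Sf2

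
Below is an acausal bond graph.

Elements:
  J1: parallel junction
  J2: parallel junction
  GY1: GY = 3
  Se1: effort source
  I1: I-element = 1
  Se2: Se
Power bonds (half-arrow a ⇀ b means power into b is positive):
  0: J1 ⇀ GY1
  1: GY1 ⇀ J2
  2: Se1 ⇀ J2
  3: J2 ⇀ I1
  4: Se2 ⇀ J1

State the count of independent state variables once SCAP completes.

1  (I1 all integral)

bond 2 →J2  (Se1 fixes effort; stroke away)
bond 4 →J1  (Se2: effort source, stroke at far end)
bond 0 →GY1  (J1: bond 4 brought effort, rest push out)
bond 1 →GY1  (J2: bond 2 brought effort, rest push out)
bond 3 →I1  (J2: bond 2 brought effort, rest push out)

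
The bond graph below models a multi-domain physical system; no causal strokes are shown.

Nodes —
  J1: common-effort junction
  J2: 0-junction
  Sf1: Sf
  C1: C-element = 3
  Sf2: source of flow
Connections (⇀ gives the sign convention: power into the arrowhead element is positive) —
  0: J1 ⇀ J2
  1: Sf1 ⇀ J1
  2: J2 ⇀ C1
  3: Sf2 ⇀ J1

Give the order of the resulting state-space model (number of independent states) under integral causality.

bond 1 stroke→Sf1  (source Sf1 imposes f)
bond 3 stroke→Sf2  (Sf2 (Sf) sets flow on bond)
bond 0 stroke→J1  (J1 needs exactly one e-in)
bond 2 stroke→J2  (closing 0-jn rule on J2)

1  (C1 all integral)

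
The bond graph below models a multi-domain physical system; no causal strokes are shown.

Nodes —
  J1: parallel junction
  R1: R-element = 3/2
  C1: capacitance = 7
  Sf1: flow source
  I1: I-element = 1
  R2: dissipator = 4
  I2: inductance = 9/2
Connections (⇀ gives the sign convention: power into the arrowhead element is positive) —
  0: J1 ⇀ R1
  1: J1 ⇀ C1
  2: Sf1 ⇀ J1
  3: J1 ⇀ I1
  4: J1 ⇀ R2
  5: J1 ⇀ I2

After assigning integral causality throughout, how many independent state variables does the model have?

bond 2 stroke→Sf1  (source Sf1 imposes f)
bond 1 stroke→J1  (C1 integral (e out))
bond 0 stroke→R1  (J1 effort already set via bond 1)
bond 3 stroke→I1  (J1 effort already set via bond 1)
bond 4 stroke→R2  (0-jn J1 has e-setter on 1)
bond 5 stroke→I2  (J1: bond 1 brought effort, rest push out)

3  (C1, I1, I2 all integral)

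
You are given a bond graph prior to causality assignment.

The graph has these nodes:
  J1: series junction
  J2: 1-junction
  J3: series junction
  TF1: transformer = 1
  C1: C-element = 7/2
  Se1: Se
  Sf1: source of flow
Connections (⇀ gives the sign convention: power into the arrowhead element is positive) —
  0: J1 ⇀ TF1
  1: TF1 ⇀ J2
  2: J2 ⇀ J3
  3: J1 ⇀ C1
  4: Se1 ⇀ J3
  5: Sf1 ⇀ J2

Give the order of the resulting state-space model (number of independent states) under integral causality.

1  (C1 all integral)

b4 →J3  (Se1: effort source, stroke at far end)
b5 →Sf1  (source Sf1 imposes f)
b1 →J2  (J2: bond 5 brought flow, rest push out)
b2 →J2  (common-f at J2 fixed by 5)
b0 →TF1  (TF TF1: opposite of bond 1)
b3 →J1  (J1: bond 0 brought flow, rest push out)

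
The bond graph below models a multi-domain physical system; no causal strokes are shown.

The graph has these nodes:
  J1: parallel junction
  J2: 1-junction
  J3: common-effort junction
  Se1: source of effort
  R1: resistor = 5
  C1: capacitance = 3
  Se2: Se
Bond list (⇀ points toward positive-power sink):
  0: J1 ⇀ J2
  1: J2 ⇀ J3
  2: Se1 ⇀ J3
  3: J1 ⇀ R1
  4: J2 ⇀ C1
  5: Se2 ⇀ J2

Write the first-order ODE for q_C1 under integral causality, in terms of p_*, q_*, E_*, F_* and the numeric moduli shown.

β2 |J3  (Se1 fixes effort; stroke away)
β5 |J2  (Se2: effort source, stroke at far end)
β1 |J2  (common-e at J3 fixed by 2)
β4 |J2  (C1: C, integral causality)
β0 |J1  (only one flow-in slot at J2)
β3 |R1  (J1: bond 0 brought effort, rest push out)

dq_C1/dt = -E_Se1/5 + E_Se2/5 - q_C1/15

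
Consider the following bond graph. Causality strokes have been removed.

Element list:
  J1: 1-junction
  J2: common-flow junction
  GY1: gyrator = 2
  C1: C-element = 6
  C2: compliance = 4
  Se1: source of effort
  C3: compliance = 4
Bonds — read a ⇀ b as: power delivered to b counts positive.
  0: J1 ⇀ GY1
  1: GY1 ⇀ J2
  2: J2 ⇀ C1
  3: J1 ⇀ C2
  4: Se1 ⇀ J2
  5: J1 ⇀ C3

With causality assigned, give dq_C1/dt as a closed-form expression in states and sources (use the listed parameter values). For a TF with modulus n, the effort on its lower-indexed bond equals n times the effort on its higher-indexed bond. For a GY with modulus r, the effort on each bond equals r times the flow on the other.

dq_C1/dt = -q_C2/8 - q_C3/8

b4 →J2  (source Se1 imposes e)
b2 →J2  (C1 outputs effort q/C1)
b1 →GY1  (J2 needs exactly one f-in)
b0 →GY1  (GY1: gyrator matches bond 1)
b3 →J1  (1-jn J1 has f-setter on 0)
b5 →J1  (common-f at J1 fixed by 0)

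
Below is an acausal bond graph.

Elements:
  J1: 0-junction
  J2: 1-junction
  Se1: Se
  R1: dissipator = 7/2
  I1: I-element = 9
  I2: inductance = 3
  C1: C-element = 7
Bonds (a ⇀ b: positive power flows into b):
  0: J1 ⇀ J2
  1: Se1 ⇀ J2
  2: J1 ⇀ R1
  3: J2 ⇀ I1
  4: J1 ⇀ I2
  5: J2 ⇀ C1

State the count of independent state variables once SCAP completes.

3  (C1, I1, I2 all integral)

b1 →J2  (Se1 (Se) sets effort on bond)
b3 →I1  (I1 outputs flow p/I1)
b0 →J2  (J2 flow already set via bond 3)
b5 →J2  (J2: bond 3 brought flow, rest push out)
b4 →I2  (I2: I, integral causality)
b2 →J1  (J1: last free bond brings effort in)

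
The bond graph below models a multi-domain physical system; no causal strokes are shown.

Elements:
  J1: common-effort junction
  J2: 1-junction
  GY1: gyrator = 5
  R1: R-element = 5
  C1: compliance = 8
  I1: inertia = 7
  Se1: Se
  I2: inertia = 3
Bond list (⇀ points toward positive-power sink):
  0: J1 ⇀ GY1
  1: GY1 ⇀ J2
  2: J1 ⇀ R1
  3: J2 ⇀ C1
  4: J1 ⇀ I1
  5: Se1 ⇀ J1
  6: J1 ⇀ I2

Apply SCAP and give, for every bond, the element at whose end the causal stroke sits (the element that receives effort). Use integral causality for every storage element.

bond 0 →GY1
bond 1 →GY1
bond 2 →R1
bond 3 →J2
bond 4 →I1
bond 5 →J1
bond 6 →I2

#5 stroke at J1  (Se1 (Se) sets effort on bond)
#0 stroke at GY1  (common-e at J1 fixed by 5)
#2 stroke at R1  (0-jn J1 has e-setter on 5)
#4 stroke at I1  (J1 effort already set via bond 5)
#6 stroke at I2  (common-e at J1 fixed by 5)
#1 stroke at GY1  (GY GY1: same side as bond 0)
#3 stroke at J2  (J2: bond 1 brought flow, rest push out)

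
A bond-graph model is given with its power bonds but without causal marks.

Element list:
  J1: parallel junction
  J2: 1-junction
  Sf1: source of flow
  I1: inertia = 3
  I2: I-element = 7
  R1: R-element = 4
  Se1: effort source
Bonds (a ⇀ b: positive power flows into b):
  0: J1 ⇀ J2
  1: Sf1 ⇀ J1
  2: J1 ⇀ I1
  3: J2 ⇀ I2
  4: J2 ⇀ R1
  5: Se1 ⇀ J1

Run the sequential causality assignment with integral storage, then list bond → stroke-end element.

#1 stroke→Sf1  (Sf1: flow source, stroke at near end)
#5 stroke→J1  (source Se1 imposes e)
#0 stroke→J2  (common-e at J1 fixed by 5)
#2 stroke→I1  (0-jn J1 has e-setter on 5)
#3 stroke→I2  (I2: I, integral causality)
#4 stroke→J2  (J2: bond 3 brought flow, rest push out)

b0 stroke at J2
b1 stroke at Sf1
b2 stroke at I1
b3 stroke at I2
b4 stroke at J2
b5 stroke at J1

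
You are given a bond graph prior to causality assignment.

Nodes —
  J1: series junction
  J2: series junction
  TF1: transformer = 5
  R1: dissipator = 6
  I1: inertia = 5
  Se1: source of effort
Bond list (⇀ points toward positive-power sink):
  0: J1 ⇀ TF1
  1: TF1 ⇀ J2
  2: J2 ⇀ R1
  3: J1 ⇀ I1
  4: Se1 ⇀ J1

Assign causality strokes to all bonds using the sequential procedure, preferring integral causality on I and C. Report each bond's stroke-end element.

b0 |J1
b1 |TF1
b2 |J2
b3 |I1
b4 |J1

β4 |J1  (Se1 fixes effort; stroke away)
β3 |I1  (I1 integral (f out))
β0 |J1  (1-jn J1 has f-setter on 3)
β1 |TF1  (through TF1, causality passes straight; one stroke at TF1)
β2 |J2  (J2: bond 1 brought flow, rest push out)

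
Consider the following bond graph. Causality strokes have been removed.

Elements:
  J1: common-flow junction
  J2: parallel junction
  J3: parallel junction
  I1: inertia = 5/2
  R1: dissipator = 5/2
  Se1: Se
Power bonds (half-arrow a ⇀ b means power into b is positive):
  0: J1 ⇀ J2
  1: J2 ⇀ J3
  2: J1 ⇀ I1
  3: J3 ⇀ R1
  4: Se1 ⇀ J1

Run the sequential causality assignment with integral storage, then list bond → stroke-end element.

β0 |J1
β1 |J2
β2 |I1
β3 |J3
β4 |J1

β4 →J1  (Se1 (Se) sets effort on bond)
β2 →I1  (I1 integral (f out))
β0 →J1  (common-f at J1 fixed by 2)
β1 →J2  (J2: last free bond brings effort in)
β3 →J3  (J3: last free bond brings effort in)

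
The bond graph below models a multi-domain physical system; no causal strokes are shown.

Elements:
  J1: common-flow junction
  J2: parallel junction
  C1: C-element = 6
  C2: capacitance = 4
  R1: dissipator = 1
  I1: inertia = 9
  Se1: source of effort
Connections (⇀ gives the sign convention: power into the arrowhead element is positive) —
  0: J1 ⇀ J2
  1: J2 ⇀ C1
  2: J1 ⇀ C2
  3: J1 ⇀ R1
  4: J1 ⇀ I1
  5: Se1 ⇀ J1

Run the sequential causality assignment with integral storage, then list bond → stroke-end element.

β0 →J1
β1 →J2
β2 →J1
β3 →J1
β4 →I1
β5 →J1

β5 →J1  (source Se1 imposes e)
β1 →J2  (C1 outputs effort q/C1)
β0 →J1  (0-jn J2 has e-setter on 1)
β2 →J1  (C2: C, integral causality)
β4 →I1  (I1: I, integral causality)
β3 →J1  (common-f at J1 fixed by 4)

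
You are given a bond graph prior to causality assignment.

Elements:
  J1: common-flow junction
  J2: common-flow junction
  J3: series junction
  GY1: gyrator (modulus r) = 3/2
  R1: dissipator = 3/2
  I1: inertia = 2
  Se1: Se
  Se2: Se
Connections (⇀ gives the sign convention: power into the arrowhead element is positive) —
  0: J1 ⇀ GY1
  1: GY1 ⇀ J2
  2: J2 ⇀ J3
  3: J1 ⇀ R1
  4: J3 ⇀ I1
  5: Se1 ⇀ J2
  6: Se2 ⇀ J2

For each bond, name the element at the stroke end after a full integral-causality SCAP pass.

bond 0 →J1
bond 1 →J2
bond 2 →J3
bond 3 →R1
bond 4 →I1
bond 5 →J2
bond 6 →J2

#5 stroke at J2  (Se1 fixes effort; stroke away)
#6 stroke at J2  (Se2: effort source, stroke at far end)
#4 stroke at I1  (I1 integral (f out))
#2 stroke at J3  (common-f at J3 fixed by 4)
#1 stroke at J2  (common-f at J2 fixed by 2)
#0 stroke at J1  (GY1 both-in/both-out from 1)
#3 stroke at R1  (J1 needs exactly one f-in)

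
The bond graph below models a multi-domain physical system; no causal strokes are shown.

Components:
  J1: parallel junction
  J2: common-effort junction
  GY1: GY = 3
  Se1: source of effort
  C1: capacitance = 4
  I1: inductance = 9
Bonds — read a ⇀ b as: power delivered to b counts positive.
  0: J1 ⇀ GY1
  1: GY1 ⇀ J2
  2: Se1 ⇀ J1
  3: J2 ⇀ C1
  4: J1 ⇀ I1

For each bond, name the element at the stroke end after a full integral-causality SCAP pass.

β0 →GY1
β1 →GY1
β2 →J1
β3 →J2
β4 →I1

bond 2 stroke→J1  (Se1 fixes effort; stroke away)
bond 0 stroke→GY1  (common-e at J1 fixed by 2)
bond 4 stroke→I1  (J1: bond 2 brought effort, rest push out)
bond 1 stroke→GY1  (GY1 both-in/both-out from 0)
bond 3 stroke→J2  (J2 needs exactly one e-in)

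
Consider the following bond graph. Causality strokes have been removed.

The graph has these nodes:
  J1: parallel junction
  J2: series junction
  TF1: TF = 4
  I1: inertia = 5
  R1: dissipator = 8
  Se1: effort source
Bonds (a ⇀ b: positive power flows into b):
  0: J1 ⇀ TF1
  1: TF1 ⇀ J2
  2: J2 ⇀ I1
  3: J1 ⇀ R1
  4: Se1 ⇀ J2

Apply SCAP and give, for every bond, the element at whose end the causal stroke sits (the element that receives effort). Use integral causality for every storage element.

#0 →TF1
#1 →J2
#2 →I1
#3 →J1
#4 →J2

b4 stroke→J2  (source Se1 imposes e)
b2 stroke→I1  (I1 outputs flow p/I1)
b1 stroke→J2  (1-jn J2 has f-setter on 2)
b0 stroke→TF1  (TF TF1: opposite of bond 1)
b3 stroke→J1  (closing 0-jn rule on J1)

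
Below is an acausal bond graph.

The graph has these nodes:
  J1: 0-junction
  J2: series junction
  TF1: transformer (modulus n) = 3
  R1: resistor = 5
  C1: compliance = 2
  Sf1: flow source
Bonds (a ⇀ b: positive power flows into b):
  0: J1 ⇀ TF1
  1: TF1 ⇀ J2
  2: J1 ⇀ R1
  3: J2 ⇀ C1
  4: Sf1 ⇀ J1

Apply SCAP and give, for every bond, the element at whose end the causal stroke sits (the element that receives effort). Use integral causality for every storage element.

β4 →Sf1  (source Sf1 imposes f)
β3 →J2  (C1: C, integral causality)
β1 →TF1  (J2: last free bond brings flow in)
β0 →J1  (TF1: transformer flips bond 1)
β2 →R1  (0-jn J1 has e-setter on 0)

b0 →J1
b1 →TF1
b2 →R1
b3 →J2
b4 →Sf1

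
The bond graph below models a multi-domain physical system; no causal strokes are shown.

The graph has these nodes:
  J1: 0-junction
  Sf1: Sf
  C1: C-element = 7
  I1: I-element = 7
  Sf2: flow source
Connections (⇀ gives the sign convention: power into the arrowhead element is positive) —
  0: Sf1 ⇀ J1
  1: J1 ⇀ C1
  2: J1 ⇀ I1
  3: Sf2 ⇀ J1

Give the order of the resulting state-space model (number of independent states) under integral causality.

2  (C1, I1 all integral)

β0 →Sf1  (Sf1 (Sf) sets flow on bond)
β3 →Sf2  (source Sf2 imposes f)
β1 →J1  (C1 outputs effort q/C1)
β2 →I1  (J1 effort already set via bond 1)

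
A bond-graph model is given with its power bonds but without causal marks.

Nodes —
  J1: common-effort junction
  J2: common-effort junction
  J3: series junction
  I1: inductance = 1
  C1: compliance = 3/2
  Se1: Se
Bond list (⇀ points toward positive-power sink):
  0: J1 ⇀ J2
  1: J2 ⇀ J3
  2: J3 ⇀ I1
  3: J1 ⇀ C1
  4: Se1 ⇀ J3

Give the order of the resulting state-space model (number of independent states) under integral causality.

2  (C1, I1 all integral)

bond 4 stroke at J3  (Se1 fixes effort; stroke away)
bond 2 stroke at I1  (prefer integral on I1)
bond 1 stroke at J3  (J3: bond 2 brought flow, rest push out)
bond 0 stroke at J2  (J2 needs exactly one e-in)
bond 3 stroke at J1  (only one effort-in slot at J1)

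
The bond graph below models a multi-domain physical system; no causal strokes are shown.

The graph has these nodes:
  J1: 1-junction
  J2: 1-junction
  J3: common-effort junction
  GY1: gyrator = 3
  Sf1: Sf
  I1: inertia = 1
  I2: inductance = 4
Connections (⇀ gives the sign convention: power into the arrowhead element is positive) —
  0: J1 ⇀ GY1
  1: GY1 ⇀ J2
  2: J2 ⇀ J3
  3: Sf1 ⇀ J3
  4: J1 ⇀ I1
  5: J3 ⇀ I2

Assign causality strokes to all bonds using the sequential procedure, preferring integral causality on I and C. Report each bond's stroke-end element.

b0 stroke at J1
b1 stroke at J2
b2 stroke at J3
b3 stroke at Sf1
b4 stroke at I1
b5 stroke at I2

b3 stroke→Sf1  (Sf1 fixes flow; stroke at Sf1)
b4 stroke→I1  (I1: I, integral causality)
b0 stroke→J1  (J1 flow already set via bond 4)
b1 stroke→J2  (GY1 both-in/both-out from 0)
b2 stroke→J3  (closing 1-jn rule on J2)
b5 stroke→I2  (J3 effort already set via bond 2)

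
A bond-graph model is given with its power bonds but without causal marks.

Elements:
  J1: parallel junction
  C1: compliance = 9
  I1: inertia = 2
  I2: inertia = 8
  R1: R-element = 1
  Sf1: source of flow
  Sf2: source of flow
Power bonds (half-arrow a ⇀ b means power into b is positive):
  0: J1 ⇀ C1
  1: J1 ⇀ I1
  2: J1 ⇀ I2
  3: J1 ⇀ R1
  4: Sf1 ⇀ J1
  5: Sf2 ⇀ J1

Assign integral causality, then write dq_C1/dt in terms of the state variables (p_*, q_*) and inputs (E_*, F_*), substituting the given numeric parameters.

dq_C1/dt = F_Sf1 + F_Sf2 - p_I1/2 - p_I2/8 - q_C1/9

β4 →Sf1  (Sf1 (Sf) sets flow on bond)
β5 →Sf2  (source Sf2 imposes f)
β0 →J1  (C1 outputs effort q/C1)
β1 →I1  (0-jn J1 has e-setter on 0)
β2 →I2  (common-e at J1 fixed by 0)
β3 →R1  (common-e at J1 fixed by 0)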